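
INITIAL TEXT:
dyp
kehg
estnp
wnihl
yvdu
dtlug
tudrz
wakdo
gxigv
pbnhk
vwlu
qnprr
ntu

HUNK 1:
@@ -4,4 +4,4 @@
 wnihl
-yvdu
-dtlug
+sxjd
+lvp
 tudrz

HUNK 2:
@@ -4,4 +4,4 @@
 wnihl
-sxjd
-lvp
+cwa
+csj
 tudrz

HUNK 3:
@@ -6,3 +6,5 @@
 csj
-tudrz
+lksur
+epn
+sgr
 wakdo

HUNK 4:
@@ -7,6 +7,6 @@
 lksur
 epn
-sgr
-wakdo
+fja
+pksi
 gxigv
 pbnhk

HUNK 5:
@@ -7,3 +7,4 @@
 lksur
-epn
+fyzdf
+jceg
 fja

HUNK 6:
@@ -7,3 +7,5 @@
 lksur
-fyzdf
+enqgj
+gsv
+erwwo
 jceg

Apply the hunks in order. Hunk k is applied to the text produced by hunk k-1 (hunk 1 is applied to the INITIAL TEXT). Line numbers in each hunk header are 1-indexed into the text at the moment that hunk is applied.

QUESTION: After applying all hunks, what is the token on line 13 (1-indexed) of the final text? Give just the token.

Hunk 1: at line 4 remove [yvdu,dtlug] add [sxjd,lvp] -> 13 lines: dyp kehg estnp wnihl sxjd lvp tudrz wakdo gxigv pbnhk vwlu qnprr ntu
Hunk 2: at line 4 remove [sxjd,lvp] add [cwa,csj] -> 13 lines: dyp kehg estnp wnihl cwa csj tudrz wakdo gxigv pbnhk vwlu qnprr ntu
Hunk 3: at line 6 remove [tudrz] add [lksur,epn,sgr] -> 15 lines: dyp kehg estnp wnihl cwa csj lksur epn sgr wakdo gxigv pbnhk vwlu qnprr ntu
Hunk 4: at line 7 remove [sgr,wakdo] add [fja,pksi] -> 15 lines: dyp kehg estnp wnihl cwa csj lksur epn fja pksi gxigv pbnhk vwlu qnprr ntu
Hunk 5: at line 7 remove [epn] add [fyzdf,jceg] -> 16 lines: dyp kehg estnp wnihl cwa csj lksur fyzdf jceg fja pksi gxigv pbnhk vwlu qnprr ntu
Hunk 6: at line 7 remove [fyzdf] add [enqgj,gsv,erwwo] -> 18 lines: dyp kehg estnp wnihl cwa csj lksur enqgj gsv erwwo jceg fja pksi gxigv pbnhk vwlu qnprr ntu
Final line 13: pksi

Answer: pksi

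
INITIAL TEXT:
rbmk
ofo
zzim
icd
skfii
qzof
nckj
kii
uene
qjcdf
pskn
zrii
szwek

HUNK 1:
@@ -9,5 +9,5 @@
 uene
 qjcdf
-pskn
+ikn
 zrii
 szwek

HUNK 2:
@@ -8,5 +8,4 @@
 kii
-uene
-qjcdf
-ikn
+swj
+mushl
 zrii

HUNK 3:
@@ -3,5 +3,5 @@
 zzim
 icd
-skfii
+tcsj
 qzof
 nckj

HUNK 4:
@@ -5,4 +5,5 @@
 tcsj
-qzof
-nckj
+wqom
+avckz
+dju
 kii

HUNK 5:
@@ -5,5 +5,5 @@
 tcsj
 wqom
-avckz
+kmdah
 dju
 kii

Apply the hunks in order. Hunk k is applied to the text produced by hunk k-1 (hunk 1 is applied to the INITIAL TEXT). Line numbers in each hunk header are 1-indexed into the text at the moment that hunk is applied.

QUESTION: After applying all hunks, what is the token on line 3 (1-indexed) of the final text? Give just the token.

Hunk 1: at line 9 remove [pskn] add [ikn] -> 13 lines: rbmk ofo zzim icd skfii qzof nckj kii uene qjcdf ikn zrii szwek
Hunk 2: at line 8 remove [uene,qjcdf,ikn] add [swj,mushl] -> 12 lines: rbmk ofo zzim icd skfii qzof nckj kii swj mushl zrii szwek
Hunk 3: at line 3 remove [skfii] add [tcsj] -> 12 lines: rbmk ofo zzim icd tcsj qzof nckj kii swj mushl zrii szwek
Hunk 4: at line 5 remove [qzof,nckj] add [wqom,avckz,dju] -> 13 lines: rbmk ofo zzim icd tcsj wqom avckz dju kii swj mushl zrii szwek
Hunk 5: at line 5 remove [avckz] add [kmdah] -> 13 lines: rbmk ofo zzim icd tcsj wqom kmdah dju kii swj mushl zrii szwek
Final line 3: zzim

Answer: zzim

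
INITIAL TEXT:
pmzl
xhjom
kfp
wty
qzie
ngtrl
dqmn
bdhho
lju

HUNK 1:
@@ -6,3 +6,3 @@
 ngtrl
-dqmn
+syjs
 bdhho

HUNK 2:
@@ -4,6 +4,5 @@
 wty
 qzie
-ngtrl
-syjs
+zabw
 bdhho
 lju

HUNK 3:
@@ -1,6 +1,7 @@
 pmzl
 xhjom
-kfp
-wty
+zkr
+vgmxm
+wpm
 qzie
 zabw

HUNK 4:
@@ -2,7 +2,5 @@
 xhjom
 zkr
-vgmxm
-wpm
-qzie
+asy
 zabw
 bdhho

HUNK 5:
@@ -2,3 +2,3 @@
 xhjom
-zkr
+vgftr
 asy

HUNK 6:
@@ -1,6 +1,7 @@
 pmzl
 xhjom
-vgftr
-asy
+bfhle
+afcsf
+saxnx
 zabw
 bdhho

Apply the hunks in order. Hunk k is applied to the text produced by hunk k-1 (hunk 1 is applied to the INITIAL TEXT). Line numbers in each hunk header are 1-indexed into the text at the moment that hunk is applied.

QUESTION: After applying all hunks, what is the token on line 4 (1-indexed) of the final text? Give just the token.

Answer: afcsf

Derivation:
Hunk 1: at line 6 remove [dqmn] add [syjs] -> 9 lines: pmzl xhjom kfp wty qzie ngtrl syjs bdhho lju
Hunk 2: at line 4 remove [ngtrl,syjs] add [zabw] -> 8 lines: pmzl xhjom kfp wty qzie zabw bdhho lju
Hunk 3: at line 1 remove [kfp,wty] add [zkr,vgmxm,wpm] -> 9 lines: pmzl xhjom zkr vgmxm wpm qzie zabw bdhho lju
Hunk 4: at line 2 remove [vgmxm,wpm,qzie] add [asy] -> 7 lines: pmzl xhjom zkr asy zabw bdhho lju
Hunk 5: at line 2 remove [zkr] add [vgftr] -> 7 lines: pmzl xhjom vgftr asy zabw bdhho lju
Hunk 6: at line 1 remove [vgftr,asy] add [bfhle,afcsf,saxnx] -> 8 lines: pmzl xhjom bfhle afcsf saxnx zabw bdhho lju
Final line 4: afcsf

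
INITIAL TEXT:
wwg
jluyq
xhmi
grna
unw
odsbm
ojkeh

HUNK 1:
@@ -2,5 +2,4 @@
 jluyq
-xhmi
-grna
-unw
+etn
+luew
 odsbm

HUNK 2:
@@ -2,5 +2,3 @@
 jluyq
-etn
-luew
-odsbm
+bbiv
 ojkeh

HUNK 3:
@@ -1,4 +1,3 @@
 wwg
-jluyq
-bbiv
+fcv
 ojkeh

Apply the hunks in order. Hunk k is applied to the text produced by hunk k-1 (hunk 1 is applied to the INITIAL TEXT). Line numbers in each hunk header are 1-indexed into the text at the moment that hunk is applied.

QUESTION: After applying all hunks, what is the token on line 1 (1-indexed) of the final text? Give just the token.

Answer: wwg

Derivation:
Hunk 1: at line 2 remove [xhmi,grna,unw] add [etn,luew] -> 6 lines: wwg jluyq etn luew odsbm ojkeh
Hunk 2: at line 2 remove [etn,luew,odsbm] add [bbiv] -> 4 lines: wwg jluyq bbiv ojkeh
Hunk 3: at line 1 remove [jluyq,bbiv] add [fcv] -> 3 lines: wwg fcv ojkeh
Final line 1: wwg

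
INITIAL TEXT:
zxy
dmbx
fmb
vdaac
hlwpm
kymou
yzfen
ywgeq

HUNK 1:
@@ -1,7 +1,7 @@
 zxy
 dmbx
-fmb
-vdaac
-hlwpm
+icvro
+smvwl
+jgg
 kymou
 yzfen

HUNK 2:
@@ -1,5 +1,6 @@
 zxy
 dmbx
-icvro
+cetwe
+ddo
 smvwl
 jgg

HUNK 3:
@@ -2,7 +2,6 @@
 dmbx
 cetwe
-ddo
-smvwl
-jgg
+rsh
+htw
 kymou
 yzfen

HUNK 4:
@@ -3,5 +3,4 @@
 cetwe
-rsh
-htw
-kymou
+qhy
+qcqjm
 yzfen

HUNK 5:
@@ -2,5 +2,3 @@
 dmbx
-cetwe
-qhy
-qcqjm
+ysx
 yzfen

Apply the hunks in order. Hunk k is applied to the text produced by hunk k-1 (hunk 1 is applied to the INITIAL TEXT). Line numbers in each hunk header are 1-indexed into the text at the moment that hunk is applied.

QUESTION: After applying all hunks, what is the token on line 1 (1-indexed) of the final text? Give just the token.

Answer: zxy

Derivation:
Hunk 1: at line 1 remove [fmb,vdaac,hlwpm] add [icvro,smvwl,jgg] -> 8 lines: zxy dmbx icvro smvwl jgg kymou yzfen ywgeq
Hunk 2: at line 1 remove [icvro] add [cetwe,ddo] -> 9 lines: zxy dmbx cetwe ddo smvwl jgg kymou yzfen ywgeq
Hunk 3: at line 2 remove [ddo,smvwl,jgg] add [rsh,htw] -> 8 lines: zxy dmbx cetwe rsh htw kymou yzfen ywgeq
Hunk 4: at line 3 remove [rsh,htw,kymou] add [qhy,qcqjm] -> 7 lines: zxy dmbx cetwe qhy qcqjm yzfen ywgeq
Hunk 5: at line 2 remove [cetwe,qhy,qcqjm] add [ysx] -> 5 lines: zxy dmbx ysx yzfen ywgeq
Final line 1: zxy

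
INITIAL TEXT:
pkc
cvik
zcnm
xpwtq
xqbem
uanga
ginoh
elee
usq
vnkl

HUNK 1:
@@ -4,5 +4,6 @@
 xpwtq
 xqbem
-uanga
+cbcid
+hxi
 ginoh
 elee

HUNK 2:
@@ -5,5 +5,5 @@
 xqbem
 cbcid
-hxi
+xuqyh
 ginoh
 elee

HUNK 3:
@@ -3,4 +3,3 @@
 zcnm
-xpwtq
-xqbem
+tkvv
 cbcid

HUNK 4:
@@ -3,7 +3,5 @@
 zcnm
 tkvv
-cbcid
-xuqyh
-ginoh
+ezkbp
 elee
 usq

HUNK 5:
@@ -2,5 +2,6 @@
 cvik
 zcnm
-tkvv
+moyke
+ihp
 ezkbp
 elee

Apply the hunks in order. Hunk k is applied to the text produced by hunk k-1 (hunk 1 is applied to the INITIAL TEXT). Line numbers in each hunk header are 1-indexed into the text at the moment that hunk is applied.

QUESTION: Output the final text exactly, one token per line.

Hunk 1: at line 4 remove [uanga] add [cbcid,hxi] -> 11 lines: pkc cvik zcnm xpwtq xqbem cbcid hxi ginoh elee usq vnkl
Hunk 2: at line 5 remove [hxi] add [xuqyh] -> 11 lines: pkc cvik zcnm xpwtq xqbem cbcid xuqyh ginoh elee usq vnkl
Hunk 3: at line 3 remove [xpwtq,xqbem] add [tkvv] -> 10 lines: pkc cvik zcnm tkvv cbcid xuqyh ginoh elee usq vnkl
Hunk 4: at line 3 remove [cbcid,xuqyh,ginoh] add [ezkbp] -> 8 lines: pkc cvik zcnm tkvv ezkbp elee usq vnkl
Hunk 5: at line 2 remove [tkvv] add [moyke,ihp] -> 9 lines: pkc cvik zcnm moyke ihp ezkbp elee usq vnkl

Answer: pkc
cvik
zcnm
moyke
ihp
ezkbp
elee
usq
vnkl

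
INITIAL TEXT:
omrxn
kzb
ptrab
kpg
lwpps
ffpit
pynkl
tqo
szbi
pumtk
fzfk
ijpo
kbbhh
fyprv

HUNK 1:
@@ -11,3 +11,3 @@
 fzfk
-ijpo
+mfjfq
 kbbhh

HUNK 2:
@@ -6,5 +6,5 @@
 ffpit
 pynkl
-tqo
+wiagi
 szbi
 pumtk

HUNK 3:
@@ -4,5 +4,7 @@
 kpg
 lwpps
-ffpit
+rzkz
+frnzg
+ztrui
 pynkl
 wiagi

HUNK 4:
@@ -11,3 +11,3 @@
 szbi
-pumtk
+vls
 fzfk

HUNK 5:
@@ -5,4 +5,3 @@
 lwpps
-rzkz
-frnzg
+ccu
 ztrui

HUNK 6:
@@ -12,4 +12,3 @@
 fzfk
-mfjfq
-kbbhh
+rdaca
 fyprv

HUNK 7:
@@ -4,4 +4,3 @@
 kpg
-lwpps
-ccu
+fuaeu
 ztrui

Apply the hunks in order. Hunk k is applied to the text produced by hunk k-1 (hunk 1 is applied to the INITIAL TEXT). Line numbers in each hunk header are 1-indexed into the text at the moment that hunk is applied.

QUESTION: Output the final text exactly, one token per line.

Answer: omrxn
kzb
ptrab
kpg
fuaeu
ztrui
pynkl
wiagi
szbi
vls
fzfk
rdaca
fyprv

Derivation:
Hunk 1: at line 11 remove [ijpo] add [mfjfq] -> 14 lines: omrxn kzb ptrab kpg lwpps ffpit pynkl tqo szbi pumtk fzfk mfjfq kbbhh fyprv
Hunk 2: at line 6 remove [tqo] add [wiagi] -> 14 lines: omrxn kzb ptrab kpg lwpps ffpit pynkl wiagi szbi pumtk fzfk mfjfq kbbhh fyprv
Hunk 3: at line 4 remove [ffpit] add [rzkz,frnzg,ztrui] -> 16 lines: omrxn kzb ptrab kpg lwpps rzkz frnzg ztrui pynkl wiagi szbi pumtk fzfk mfjfq kbbhh fyprv
Hunk 4: at line 11 remove [pumtk] add [vls] -> 16 lines: omrxn kzb ptrab kpg lwpps rzkz frnzg ztrui pynkl wiagi szbi vls fzfk mfjfq kbbhh fyprv
Hunk 5: at line 5 remove [rzkz,frnzg] add [ccu] -> 15 lines: omrxn kzb ptrab kpg lwpps ccu ztrui pynkl wiagi szbi vls fzfk mfjfq kbbhh fyprv
Hunk 6: at line 12 remove [mfjfq,kbbhh] add [rdaca] -> 14 lines: omrxn kzb ptrab kpg lwpps ccu ztrui pynkl wiagi szbi vls fzfk rdaca fyprv
Hunk 7: at line 4 remove [lwpps,ccu] add [fuaeu] -> 13 lines: omrxn kzb ptrab kpg fuaeu ztrui pynkl wiagi szbi vls fzfk rdaca fyprv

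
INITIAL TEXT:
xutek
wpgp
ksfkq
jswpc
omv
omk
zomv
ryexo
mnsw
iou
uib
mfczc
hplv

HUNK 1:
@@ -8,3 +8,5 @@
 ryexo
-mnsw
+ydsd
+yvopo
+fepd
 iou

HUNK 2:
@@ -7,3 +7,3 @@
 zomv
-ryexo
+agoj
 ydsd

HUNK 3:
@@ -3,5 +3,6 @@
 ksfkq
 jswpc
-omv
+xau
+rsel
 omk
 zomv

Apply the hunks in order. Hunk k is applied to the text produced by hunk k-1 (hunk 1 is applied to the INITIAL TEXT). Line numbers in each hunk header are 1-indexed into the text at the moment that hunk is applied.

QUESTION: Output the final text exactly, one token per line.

Hunk 1: at line 8 remove [mnsw] add [ydsd,yvopo,fepd] -> 15 lines: xutek wpgp ksfkq jswpc omv omk zomv ryexo ydsd yvopo fepd iou uib mfczc hplv
Hunk 2: at line 7 remove [ryexo] add [agoj] -> 15 lines: xutek wpgp ksfkq jswpc omv omk zomv agoj ydsd yvopo fepd iou uib mfczc hplv
Hunk 3: at line 3 remove [omv] add [xau,rsel] -> 16 lines: xutek wpgp ksfkq jswpc xau rsel omk zomv agoj ydsd yvopo fepd iou uib mfczc hplv

Answer: xutek
wpgp
ksfkq
jswpc
xau
rsel
omk
zomv
agoj
ydsd
yvopo
fepd
iou
uib
mfczc
hplv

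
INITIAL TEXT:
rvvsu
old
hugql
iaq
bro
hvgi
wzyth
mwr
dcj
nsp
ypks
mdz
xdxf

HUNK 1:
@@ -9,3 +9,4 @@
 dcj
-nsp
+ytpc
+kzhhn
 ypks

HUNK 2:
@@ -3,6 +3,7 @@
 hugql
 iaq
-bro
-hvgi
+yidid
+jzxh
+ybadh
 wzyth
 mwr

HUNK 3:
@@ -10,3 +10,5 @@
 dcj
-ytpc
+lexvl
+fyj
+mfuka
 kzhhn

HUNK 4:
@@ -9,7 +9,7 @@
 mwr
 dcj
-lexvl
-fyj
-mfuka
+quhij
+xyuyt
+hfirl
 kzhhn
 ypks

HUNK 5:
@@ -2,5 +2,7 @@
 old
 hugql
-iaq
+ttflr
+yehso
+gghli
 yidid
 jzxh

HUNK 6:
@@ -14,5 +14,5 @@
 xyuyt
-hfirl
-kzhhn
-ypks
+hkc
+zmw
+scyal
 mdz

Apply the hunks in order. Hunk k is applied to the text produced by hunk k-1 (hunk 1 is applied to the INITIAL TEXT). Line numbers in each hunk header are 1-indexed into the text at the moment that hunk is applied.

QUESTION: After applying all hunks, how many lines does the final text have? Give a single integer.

Answer: 19

Derivation:
Hunk 1: at line 9 remove [nsp] add [ytpc,kzhhn] -> 14 lines: rvvsu old hugql iaq bro hvgi wzyth mwr dcj ytpc kzhhn ypks mdz xdxf
Hunk 2: at line 3 remove [bro,hvgi] add [yidid,jzxh,ybadh] -> 15 lines: rvvsu old hugql iaq yidid jzxh ybadh wzyth mwr dcj ytpc kzhhn ypks mdz xdxf
Hunk 3: at line 10 remove [ytpc] add [lexvl,fyj,mfuka] -> 17 lines: rvvsu old hugql iaq yidid jzxh ybadh wzyth mwr dcj lexvl fyj mfuka kzhhn ypks mdz xdxf
Hunk 4: at line 9 remove [lexvl,fyj,mfuka] add [quhij,xyuyt,hfirl] -> 17 lines: rvvsu old hugql iaq yidid jzxh ybadh wzyth mwr dcj quhij xyuyt hfirl kzhhn ypks mdz xdxf
Hunk 5: at line 2 remove [iaq] add [ttflr,yehso,gghli] -> 19 lines: rvvsu old hugql ttflr yehso gghli yidid jzxh ybadh wzyth mwr dcj quhij xyuyt hfirl kzhhn ypks mdz xdxf
Hunk 6: at line 14 remove [hfirl,kzhhn,ypks] add [hkc,zmw,scyal] -> 19 lines: rvvsu old hugql ttflr yehso gghli yidid jzxh ybadh wzyth mwr dcj quhij xyuyt hkc zmw scyal mdz xdxf
Final line count: 19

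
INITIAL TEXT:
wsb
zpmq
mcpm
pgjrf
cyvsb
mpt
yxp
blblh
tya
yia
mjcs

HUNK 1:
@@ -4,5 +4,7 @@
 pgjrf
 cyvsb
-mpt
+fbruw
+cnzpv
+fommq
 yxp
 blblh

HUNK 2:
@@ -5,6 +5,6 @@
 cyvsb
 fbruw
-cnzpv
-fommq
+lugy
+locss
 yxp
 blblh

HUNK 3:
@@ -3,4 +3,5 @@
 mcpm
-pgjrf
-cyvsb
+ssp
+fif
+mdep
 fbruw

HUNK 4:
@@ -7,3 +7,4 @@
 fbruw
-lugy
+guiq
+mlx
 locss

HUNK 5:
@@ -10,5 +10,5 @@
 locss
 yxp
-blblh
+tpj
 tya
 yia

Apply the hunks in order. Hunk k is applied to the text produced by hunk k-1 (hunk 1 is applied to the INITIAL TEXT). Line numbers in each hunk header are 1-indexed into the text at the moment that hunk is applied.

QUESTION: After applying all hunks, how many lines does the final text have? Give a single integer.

Hunk 1: at line 4 remove [mpt] add [fbruw,cnzpv,fommq] -> 13 lines: wsb zpmq mcpm pgjrf cyvsb fbruw cnzpv fommq yxp blblh tya yia mjcs
Hunk 2: at line 5 remove [cnzpv,fommq] add [lugy,locss] -> 13 lines: wsb zpmq mcpm pgjrf cyvsb fbruw lugy locss yxp blblh tya yia mjcs
Hunk 3: at line 3 remove [pgjrf,cyvsb] add [ssp,fif,mdep] -> 14 lines: wsb zpmq mcpm ssp fif mdep fbruw lugy locss yxp blblh tya yia mjcs
Hunk 4: at line 7 remove [lugy] add [guiq,mlx] -> 15 lines: wsb zpmq mcpm ssp fif mdep fbruw guiq mlx locss yxp blblh tya yia mjcs
Hunk 5: at line 10 remove [blblh] add [tpj] -> 15 lines: wsb zpmq mcpm ssp fif mdep fbruw guiq mlx locss yxp tpj tya yia mjcs
Final line count: 15

Answer: 15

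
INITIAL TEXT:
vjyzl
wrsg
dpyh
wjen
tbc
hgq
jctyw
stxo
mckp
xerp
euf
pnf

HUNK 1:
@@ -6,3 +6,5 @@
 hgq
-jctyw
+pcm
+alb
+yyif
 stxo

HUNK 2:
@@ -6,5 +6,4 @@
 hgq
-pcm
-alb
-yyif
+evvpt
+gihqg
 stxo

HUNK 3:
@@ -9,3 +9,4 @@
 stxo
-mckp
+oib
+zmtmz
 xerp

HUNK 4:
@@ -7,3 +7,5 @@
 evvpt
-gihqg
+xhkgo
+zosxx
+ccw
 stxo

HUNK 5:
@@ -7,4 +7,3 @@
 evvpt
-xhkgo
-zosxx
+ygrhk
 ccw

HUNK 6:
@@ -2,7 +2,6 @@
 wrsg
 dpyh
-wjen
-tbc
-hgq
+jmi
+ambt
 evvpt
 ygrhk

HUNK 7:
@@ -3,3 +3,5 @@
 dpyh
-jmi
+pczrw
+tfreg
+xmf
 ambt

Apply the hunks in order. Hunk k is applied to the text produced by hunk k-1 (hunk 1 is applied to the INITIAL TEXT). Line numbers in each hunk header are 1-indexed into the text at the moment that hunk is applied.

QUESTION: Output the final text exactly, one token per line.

Answer: vjyzl
wrsg
dpyh
pczrw
tfreg
xmf
ambt
evvpt
ygrhk
ccw
stxo
oib
zmtmz
xerp
euf
pnf

Derivation:
Hunk 1: at line 6 remove [jctyw] add [pcm,alb,yyif] -> 14 lines: vjyzl wrsg dpyh wjen tbc hgq pcm alb yyif stxo mckp xerp euf pnf
Hunk 2: at line 6 remove [pcm,alb,yyif] add [evvpt,gihqg] -> 13 lines: vjyzl wrsg dpyh wjen tbc hgq evvpt gihqg stxo mckp xerp euf pnf
Hunk 3: at line 9 remove [mckp] add [oib,zmtmz] -> 14 lines: vjyzl wrsg dpyh wjen tbc hgq evvpt gihqg stxo oib zmtmz xerp euf pnf
Hunk 4: at line 7 remove [gihqg] add [xhkgo,zosxx,ccw] -> 16 lines: vjyzl wrsg dpyh wjen tbc hgq evvpt xhkgo zosxx ccw stxo oib zmtmz xerp euf pnf
Hunk 5: at line 7 remove [xhkgo,zosxx] add [ygrhk] -> 15 lines: vjyzl wrsg dpyh wjen tbc hgq evvpt ygrhk ccw stxo oib zmtmz xerp euf pnf
Hunk 6: at line 2 remove [wjen,tbc,hgq] add [jmi,ambt] -> 14 lines: vjyzl wrsg dpyh jmi ambt evvpt ygrhk ccw stxo oib zmtmz xerp euf pnf
Hunk 7: at line 3 remove [jmi] add [pczrw,tfreg,xmf] -> 16 lines: vjyzl wrsg dpyh pczrw tfreg xmf ambt evvpt ygrhk ccw stxo oib zmtmz xerp euf pnf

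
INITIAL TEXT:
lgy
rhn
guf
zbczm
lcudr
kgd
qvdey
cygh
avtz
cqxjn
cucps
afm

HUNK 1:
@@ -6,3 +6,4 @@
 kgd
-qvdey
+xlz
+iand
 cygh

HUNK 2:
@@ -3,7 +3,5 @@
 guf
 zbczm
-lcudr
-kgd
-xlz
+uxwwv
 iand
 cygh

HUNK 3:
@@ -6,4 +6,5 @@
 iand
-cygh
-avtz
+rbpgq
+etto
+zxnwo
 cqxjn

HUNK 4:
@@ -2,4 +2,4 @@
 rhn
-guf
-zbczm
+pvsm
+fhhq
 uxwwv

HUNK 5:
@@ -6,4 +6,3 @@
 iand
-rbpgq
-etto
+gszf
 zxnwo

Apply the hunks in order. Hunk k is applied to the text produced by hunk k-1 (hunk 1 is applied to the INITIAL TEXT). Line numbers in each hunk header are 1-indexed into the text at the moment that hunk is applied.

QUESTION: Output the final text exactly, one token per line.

Hunk 1: at line 6 remove [qvdey] add [xlz,iand] -> 13 lines: lgy rhn guf zbczm lcudr kgd xlz iand cygh avtz cqxjn cucps afm
Hunk 2: at line 3 remove [lcudr,kgd,xlz] add [uxwwv] -> 11 lines: lgy rhn guf zbczm uxwwv iand cygh avtz cqxjn cucps afm
Hunk 3: at line 6 remove [cygh,avtz] add [rbpgq,etto,zxnwo] -> 12 lines: lgy rhn guf zbczm uxwwv iand rbpgq etto zxnwo cqxjn cucps afm
Hunk 4: at line 2 remove [guf,zbczm] add [pvsm,fhhq] -> 12 lines: lgy rhn pvsm fhhq uxwwv iand rbpgq etto zxnwo cqxjn cucps afm
Hunk 5: at line 6 remove [rbpgq,etto] add [gszf] -> 11 lines: lgy rhn pvsm fhhq uxwwv iand gszf zxnwo cqxjn cucps afm

Answer: lgy
rhn
pvsm
fhhq
uxwwv
iand
gszf
zxnwo
cqxjn
cucps
afm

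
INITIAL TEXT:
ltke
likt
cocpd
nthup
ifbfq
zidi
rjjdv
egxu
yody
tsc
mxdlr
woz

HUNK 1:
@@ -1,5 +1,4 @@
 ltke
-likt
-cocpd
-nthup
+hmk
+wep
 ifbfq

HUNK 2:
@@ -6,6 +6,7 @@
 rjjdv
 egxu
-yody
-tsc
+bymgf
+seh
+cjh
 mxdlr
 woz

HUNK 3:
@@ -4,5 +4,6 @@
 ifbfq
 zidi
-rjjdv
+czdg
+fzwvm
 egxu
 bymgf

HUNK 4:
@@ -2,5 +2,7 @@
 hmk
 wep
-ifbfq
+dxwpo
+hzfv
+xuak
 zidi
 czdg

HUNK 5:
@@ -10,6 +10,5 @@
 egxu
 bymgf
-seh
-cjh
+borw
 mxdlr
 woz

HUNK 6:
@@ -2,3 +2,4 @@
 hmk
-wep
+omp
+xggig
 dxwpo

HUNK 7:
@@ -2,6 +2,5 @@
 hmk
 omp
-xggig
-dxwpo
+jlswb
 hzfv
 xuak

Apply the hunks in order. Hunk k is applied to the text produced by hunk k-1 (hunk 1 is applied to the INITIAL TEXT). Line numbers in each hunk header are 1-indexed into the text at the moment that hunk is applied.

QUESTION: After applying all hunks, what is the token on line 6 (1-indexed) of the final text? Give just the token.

Hunk 1: at line 1 remove [likt,cocpd,nthup] add [hmk,wep] -> 11 lines: ltke hmk wep ifbfq zidi rjjdv egxu yody tsc mxdlr woz
Hunk 2: at line 6 remove [yody,tsc] add [bymgf,seh,cjh] -> 12 lines: ltke hmk wep ifbfq zidi rjjdv egxu bymgf seh cjh mxdlr woz
Hunk 3: at line 4 remove [rjjdv] add [czdg,fzwvm] -> 13 lines: ltke hmk wep ifbfq zidi czdg fzwvm egxu bymgf seh cjh mxdlr woz
Hunk 4: at line 2 remove [ifbfq] add [dxwpo,hzfv,xuak] -> 15 lines: ltke hmk wep dxwpo hzfv xuak zidi czdg fzwvm egxu bymgf seh cjh mxdlr woz
Hunk 5: at line 10 remove [seh,cjh] add [borw] -> 14 lines: ltke hmk wep dxwpo hzfv xuak zidi czdg fzwvm egxu bymgf borw mxdlr woz
Hunk 6: at line 2 remove [wep] add [omp,xggig] -> 15 lines: ltke hmk omp xggig dxwpo hzfv xuak zidi czdg fzwvm egxu bymgf borw mxdlr woz
Hunk 7: at line 2 remove [xggig,dxwpo] add [jlswb] -> 14 lines: ltke hmk omp jlswb hzfv xuak zidi czdg fzwvm egxu bymgf borw mxdlr woz
Final line 6: xuak

Answer: xuak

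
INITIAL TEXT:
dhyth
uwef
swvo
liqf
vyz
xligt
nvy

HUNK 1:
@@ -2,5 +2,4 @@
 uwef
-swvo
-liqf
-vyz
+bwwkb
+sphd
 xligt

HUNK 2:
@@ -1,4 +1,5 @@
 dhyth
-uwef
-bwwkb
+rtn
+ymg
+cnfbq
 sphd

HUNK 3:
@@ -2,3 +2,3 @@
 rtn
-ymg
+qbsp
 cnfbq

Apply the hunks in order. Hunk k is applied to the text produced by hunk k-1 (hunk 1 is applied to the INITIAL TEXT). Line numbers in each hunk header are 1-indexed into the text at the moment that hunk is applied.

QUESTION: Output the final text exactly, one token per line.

Answer: dhyth
rtn
qbsp
cnfbq
sphd
xligt
nvy

Derivation:
Hunk 1: at line 2 remove [swvo,liqf,vyz] add [bwwkb,sphd] -> 6 lines: dhyth uwef bwwkb sphd xligt nvy
Hunk 2: at line 1 remove [uwef,bwwkb] add [rtn,ymg,cnfbq] -> 7 lines: dhyth rtn ymg cnfbq sphd xligt nvy
Hunk 3: at line 2 remove [ymg] add [qbsp] -> 7 lines: dhyth rtn qbsp cnfbq sphd xligt nvy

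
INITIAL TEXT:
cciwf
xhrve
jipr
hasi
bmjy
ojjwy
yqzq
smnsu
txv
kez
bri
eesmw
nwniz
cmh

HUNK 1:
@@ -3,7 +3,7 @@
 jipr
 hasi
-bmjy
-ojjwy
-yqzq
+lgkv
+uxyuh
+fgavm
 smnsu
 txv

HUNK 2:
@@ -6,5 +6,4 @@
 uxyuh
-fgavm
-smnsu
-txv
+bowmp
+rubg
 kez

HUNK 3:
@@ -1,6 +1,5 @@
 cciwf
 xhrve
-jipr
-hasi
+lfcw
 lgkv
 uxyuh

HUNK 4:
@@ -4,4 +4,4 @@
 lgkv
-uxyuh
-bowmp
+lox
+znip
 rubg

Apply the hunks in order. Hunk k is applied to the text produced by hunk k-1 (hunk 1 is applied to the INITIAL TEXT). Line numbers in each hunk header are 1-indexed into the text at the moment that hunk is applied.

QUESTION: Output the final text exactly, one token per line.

Answer: cciwf
xhrve
lfcw
lgkv
lox
znip
rubg
kez
bri
eesmw
nwniz
cmh

Derivation:
Hunk 1: at line 3 remove [bmjy,ojjwy,yqzq] add [lgkv,uxyuh,fgavm] -> 14 lines: cciwf xhrve jipr hasi lgkv uxyuh fgavm smnsu txv kez bri eesmw nwniz cmh
Hunk 2: at line 6 remove [fgavm,smnsu,txv] add [bowmp,rubg] -> 13 lines: cciwf xhrve jipr hasi lgkv uxyuh bowmp rubg kez bri eesmw nwniz cmh
Hunk 3: at line 1 remove [jipr,hasi] add [lfcw] -> 12 lines: cciwf xhrve lfcw lgkv uxyuh bowmp rubg kez bri eesmw nwniz cmh
Hunk 4: at line 4 remove [uxyuh,bowmp] add [lox,znip] -> 12 lines: cciwf xhrve lfcw lgkv lox znip rubg kez bri eesmw nwniz cmh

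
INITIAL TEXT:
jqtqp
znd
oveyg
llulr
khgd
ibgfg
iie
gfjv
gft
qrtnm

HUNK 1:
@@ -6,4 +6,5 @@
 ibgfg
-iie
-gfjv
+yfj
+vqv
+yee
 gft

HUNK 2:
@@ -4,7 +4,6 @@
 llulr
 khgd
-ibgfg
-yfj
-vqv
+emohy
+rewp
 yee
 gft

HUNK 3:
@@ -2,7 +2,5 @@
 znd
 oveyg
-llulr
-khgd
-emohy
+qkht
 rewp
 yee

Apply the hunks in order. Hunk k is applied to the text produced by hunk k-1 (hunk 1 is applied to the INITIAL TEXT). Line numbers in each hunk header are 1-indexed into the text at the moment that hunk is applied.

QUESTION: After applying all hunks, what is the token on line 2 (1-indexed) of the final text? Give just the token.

Answer: znd

Derivation:
Hunk 1: at line 6 remove [iie,gfjv] add [yfj,vqv,yee] -> 11 lines: jqtqp znd oveyg llulr khgd ibgfg yfj vqv yee gft qrtnm
Hunk 2: at line 4 remove [ibgfg,yfj,vqv] add [emohy,rewp] -> 10 lines: jqtqp znd oveyg llulr khgd emohy rewp yee gft qrtnm
Hunk 3: at line 2 remove [llulr,khgd,emohy] add [qkht] -> 8 lines: jqtqp znd oveyg qkht rewp yee gft qrtnm
Final line 2: znd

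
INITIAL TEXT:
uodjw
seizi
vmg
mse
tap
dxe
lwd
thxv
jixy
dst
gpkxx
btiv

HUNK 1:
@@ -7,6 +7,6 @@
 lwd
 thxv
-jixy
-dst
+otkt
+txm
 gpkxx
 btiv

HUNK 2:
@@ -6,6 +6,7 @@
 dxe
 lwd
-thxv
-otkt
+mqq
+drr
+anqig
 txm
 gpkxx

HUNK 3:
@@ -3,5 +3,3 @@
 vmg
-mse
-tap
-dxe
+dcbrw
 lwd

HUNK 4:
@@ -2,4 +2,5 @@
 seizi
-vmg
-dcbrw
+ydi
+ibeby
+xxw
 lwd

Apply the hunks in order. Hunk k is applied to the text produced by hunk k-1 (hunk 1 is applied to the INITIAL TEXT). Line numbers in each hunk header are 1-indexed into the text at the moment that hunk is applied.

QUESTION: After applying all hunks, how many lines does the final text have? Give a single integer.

Answer: 12

Derivation:
Hunk 1: at line 7 remove [jixy,dst] add [otkt,txm] -> 12 lines: uodjw seizi vmg mse tap dxe lwd thxv otkt txm gpkxx btiv
Hunk 2: at line 6 remove [thxv,otkt] add [mqq,drr,anqig] -> 13 lines: uodjw seizi vmg mse tap dxe lwd mqq drr anqig txm gpkxx btiv
Hunk 3: at line 3 remove [mse,tap,dxe] add [dcbrw] -> 11 lines: uodjw seizi vmg dcbrw lwd mqq drr anqig txm gpkxx btiv
Hunk 4: at line 2 remove [vmg,dcbrw] add [ydi,ibeby,xxw] -> 12 lines: uodjw seizi ydi ibeby xxw lwd mqq drr anqig txm gpkxx btiv
Final line count: 12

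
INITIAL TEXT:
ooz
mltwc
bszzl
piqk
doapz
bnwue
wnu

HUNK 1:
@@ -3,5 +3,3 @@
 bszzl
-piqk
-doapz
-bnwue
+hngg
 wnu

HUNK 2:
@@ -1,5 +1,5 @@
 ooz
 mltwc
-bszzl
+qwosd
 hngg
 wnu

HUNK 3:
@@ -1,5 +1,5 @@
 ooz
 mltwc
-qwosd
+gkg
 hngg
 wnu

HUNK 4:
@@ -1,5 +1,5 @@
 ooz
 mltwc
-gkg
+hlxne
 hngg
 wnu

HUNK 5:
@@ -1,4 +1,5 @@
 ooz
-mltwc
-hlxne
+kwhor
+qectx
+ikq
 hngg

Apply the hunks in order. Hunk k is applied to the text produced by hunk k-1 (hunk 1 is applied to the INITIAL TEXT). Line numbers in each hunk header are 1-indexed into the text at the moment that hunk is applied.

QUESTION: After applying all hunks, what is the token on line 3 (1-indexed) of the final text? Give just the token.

Answer: qectx

Derivation:
Hunk 1: at line 3 remove [piqk,doapz,bnwue] add [hngg] -> 5 lines: ooz mltwc bszzl hngg wnu
Hunk 2: at line 1 remove [bszzl] add [qwosd] -> 5 lines: ooz mltwc qwosd hngg wnu
Hunk 3: at line 1 remove [qwosd] add [gkg] -> 5 lines: ooz mltwc gkg hngg wnu
Hunk 4: at line 1 remove [gkg] add [hlxne] -> 5 lines: ooz mltwc hlxne hngg wnu
Hunk 5: at line 1 remove [mltwc,hlxne] add [kwhor,qectx,ikq] -> 6 lines: ooz kwhor qectx ikq hngg wnu
Final line 3: qectx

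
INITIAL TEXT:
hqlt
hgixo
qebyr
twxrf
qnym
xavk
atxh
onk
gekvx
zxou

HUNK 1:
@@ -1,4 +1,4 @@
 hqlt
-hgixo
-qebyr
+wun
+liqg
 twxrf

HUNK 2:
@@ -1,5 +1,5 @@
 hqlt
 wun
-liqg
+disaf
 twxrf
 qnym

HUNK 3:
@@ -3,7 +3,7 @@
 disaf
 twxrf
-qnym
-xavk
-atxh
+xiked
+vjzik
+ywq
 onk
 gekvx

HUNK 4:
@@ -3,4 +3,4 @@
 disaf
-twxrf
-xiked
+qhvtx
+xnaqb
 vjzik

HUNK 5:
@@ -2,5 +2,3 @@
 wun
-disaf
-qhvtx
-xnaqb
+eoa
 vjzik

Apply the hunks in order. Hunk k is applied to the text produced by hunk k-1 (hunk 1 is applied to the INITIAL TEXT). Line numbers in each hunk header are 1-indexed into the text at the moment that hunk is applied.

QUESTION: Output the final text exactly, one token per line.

Hunk 1: at line 1 remove [hgixo,qebyr] add [wun,liqg] -> 10 lines: hqlt wun liqg twxrf qnym xavk atxh onk gekvx zxou
Hunk 2: at line 1 remove [liqg] add [disaf] -> 10 lines: hqlt wun disaf twxrf qnym xavk atxh onk gekvx zxou
Hunk 3: at line 3 remove [qnym,xavk,atxh] add [xiked,vjzik,ywq] -> 10 lines: hqlt wun disaf twxrf xiked vjzik ywq onk gekvx zxou
Hunk 4: at line 3 remove [twxrf,xiked] add [qhvtx,xnaqb] -> 10 lines: hqlt wun disaf qhvtx xnaqb vjzik ywq onk gekvx zxou
Hunk 5: at line 2 remove [disaf,qhvtx,xnaqb] add [eoa] -> 8 lines: hqlt wun eoa vjzik ywq onk gekvx zxou

Answer: hqlt
wun
eoa
vjzik
ywq
onk
gekvx
zxou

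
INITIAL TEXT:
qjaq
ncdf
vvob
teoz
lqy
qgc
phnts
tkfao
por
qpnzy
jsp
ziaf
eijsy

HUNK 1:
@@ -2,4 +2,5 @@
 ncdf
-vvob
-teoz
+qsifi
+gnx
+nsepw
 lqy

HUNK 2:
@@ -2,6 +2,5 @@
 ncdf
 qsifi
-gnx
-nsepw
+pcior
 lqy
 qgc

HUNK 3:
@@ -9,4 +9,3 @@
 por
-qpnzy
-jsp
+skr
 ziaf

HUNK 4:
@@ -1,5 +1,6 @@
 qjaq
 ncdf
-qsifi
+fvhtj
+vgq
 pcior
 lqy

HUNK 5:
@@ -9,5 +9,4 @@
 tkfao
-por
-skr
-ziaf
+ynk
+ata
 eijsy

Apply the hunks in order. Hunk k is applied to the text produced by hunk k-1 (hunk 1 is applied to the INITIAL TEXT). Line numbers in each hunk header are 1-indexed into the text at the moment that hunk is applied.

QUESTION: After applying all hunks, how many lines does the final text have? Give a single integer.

Answer: 12

Derivation:
Hunk 1: at line 2 remove [vvob,teoz] add [qsifi,gnx,nsepw] -> 14 lines: qjaq ncdf qsifi gnx nsepw lqy qgc phnts tkfao por qpnzy jsp ziaf eijsy
Hunk 2: at line 2 remove [gnx,nsepw] add [pcior] -> 13 lines: qjaq ncdf qsifi pcior lqy qgc phnts tkfao por qpnzy jsp ziaf eijsy
Hunk 3: at line 9 remove [qpnzy,jsp] add [skr] -> 12 lines: qjaq ncdf qsifi pcior lqy qgc phnts tkfao por skr ziaf eijsy
Hunk 4: at line 1 remove [qsifi] add [fvhtj,vgq] -> 13 lines: qjaq ncdf fvhtj vgq pcior lqy qgc phnts tkfao por skr ziaf eijsy
Hunk 5: at line 9 remove [por,skr,ziaf] add [ynk,ata] -> 12 lines: qjaq ncdf fvhtj vgq pcior lqy qgc phnts tkfao ynk ata eijsy
Final line count: 12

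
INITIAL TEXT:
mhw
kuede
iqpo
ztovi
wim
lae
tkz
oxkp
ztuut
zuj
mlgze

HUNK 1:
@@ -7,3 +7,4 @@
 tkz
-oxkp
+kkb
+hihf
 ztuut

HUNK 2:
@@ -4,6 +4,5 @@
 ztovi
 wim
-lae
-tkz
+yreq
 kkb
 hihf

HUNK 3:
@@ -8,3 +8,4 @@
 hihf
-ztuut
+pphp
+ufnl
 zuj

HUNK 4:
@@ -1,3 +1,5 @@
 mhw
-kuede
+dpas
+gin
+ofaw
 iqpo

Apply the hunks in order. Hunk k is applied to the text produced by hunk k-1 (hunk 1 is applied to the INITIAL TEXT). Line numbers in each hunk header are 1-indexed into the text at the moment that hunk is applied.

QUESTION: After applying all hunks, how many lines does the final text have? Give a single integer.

Hunk 1: at line 7 remove [oxkp] add [kkb,hihf] -> 12 lines: mhw kuede iqpo ztovi wim lae tkz kkb hihf ztuut zuj mlgze
Hunk 2: at line 4 remove [lae,tkz] add [yreq] -> 11 lines: mhw kuede iqpo ztovi wim yreq kkb hihf ztuut zuj mlgze
Hunk 3: at line 8 remove [ztuut] add [pphp,ufnl] -> 12 lines: mhw kuede iqpo ztovi wim yreq kkb hihf pphp ufnl zuj mlgze
Hunk 4: at line 1 remove [kuede] add [dpas,gin,ofaw] -> 14 lines: mhw dpas gin ofaw iqpo ztovi wim yreq kkb hihf pphp ufnl zuj mlgze
Final line count: 14

Answer: 14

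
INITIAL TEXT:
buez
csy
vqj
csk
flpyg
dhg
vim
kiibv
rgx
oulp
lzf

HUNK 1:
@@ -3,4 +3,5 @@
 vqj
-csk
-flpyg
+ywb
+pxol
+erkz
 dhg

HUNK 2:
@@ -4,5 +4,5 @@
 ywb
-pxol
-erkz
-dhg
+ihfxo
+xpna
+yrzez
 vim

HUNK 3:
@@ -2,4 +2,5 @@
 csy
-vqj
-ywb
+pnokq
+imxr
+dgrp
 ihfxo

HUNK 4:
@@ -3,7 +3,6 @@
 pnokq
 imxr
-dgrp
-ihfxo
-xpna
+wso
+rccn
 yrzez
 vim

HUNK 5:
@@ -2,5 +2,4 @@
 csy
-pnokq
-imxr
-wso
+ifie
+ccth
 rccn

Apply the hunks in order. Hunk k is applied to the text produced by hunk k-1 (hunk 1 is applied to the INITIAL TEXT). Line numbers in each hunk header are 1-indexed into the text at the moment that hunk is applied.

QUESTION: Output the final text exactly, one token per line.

Hunk 1: at line 3 remove [csk,flpyg] add [ywb,pxol,erkz] -> 12 lines: buez csy vqj ywb pxol erkz dhg vim kiibv rgx oulp lzf
Hunk 2: at line 4 remove [pxol,erkz,dhg] add [ihfxo,xpna,yrzez] -> 12 lines: buez csy vqj ywb ihfxo xpna yrzez vim kiibv rgx oulp lzf
Hunk 3: at line 2 remove [vqj,ywb] add [pnokq,imxr,dgrp] -> 13 lines: buez csy pnokq imxr dgrp ihfxo xpna yrzez vim kiibv rgx oulp lzf
Hunk 4: at line 3 remove [dgrp,ihfxo,xpna] add [wso,rccn] -> 12 lines: buez csy pnokq imxr wso rccn yrzez vim kiibv rgx oulp lzf
Hunk 5: at line 2 remove [pnokq,imxr,wso] add [ifie,ccth] -> 11 lines: buez csy ifie ccth rccn yrzez vim kiibv rgx oulp lzf

Answer: buez
csy
ifie
ccth
rccn
yrzez
vim
kiibv
rgx
oulp
lzf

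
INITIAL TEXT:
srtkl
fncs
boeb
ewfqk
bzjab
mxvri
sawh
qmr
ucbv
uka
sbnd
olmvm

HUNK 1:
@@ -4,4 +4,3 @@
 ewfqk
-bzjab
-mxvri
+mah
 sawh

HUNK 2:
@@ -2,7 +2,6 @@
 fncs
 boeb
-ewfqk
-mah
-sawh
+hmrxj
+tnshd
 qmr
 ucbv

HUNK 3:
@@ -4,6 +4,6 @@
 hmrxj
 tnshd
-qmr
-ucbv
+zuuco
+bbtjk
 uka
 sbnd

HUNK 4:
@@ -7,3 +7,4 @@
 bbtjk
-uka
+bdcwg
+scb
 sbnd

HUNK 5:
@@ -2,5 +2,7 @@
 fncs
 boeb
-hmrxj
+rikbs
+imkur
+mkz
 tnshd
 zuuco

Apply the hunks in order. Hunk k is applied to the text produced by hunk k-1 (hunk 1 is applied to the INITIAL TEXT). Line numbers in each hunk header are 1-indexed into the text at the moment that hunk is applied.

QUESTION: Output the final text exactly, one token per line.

Hunk 1: at line 4 remove [bzjab,mxvri] add [mah] -> 11 lines: srtkl fncs boeb ewfqk mah sawh qmr ucbv uka sbnd olmvm
Hunk 2: at line 2 remove [ewfqk,mah,sawh] add [hmrxj,tnshd] -> 10 lines: srtkl fncs boeb hmrxj tnshd qmr ucbv uka sbnd olmvm
Hunk 3: at line 4 remove [qmr,ucbv] add [zuuco,bbtjk] -> 10 lines: srtkl fncs boeb hmrxj tnshd zuuco bbtjk uka sbnd olmvm
Hunk 4: at line 7 remove [uka] add [bdcwg,scb] -> 11 lines: srtkl fncs boeb hmrxj tnshd zuuco bbtjk bdcwg scb sbnd olmvm
Hunk 5: at line 2 remove [hmrxj] add [rikbs,imkur,mkz] -> 13 lines: srtkl fncs boeb rikbs imkur mkz tnshd zuuco bbtjk bdcwg scb sbnd olmvm

Answer: srtkl
fncs
boeb
rikbs
imkur
mkz
tnshd
zuuco
bbtjk
bdcwg
scb
sbnd
olmvm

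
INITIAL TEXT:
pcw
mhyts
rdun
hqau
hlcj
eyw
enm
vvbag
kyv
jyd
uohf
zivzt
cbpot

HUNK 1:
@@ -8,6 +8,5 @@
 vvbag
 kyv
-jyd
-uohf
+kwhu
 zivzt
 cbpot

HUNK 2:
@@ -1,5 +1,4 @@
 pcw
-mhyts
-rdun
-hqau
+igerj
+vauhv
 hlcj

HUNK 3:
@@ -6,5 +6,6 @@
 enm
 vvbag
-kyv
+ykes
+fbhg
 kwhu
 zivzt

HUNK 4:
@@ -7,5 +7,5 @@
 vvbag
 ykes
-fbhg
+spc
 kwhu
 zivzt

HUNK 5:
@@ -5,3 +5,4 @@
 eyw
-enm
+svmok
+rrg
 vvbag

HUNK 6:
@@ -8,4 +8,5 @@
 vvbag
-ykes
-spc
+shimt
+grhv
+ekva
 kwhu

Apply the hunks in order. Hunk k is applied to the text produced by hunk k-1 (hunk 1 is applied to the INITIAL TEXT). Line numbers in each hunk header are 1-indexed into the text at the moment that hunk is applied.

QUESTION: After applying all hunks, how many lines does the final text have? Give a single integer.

Hunk 1: at line 8 remove [jyd,uohf] add [kwhu] -> 12 lines: pcw mhyts rdun hqau hlcj eyw enm vvbag kyv kwhu zivzt cbpot
Hunk 2: at line 1 remove [mhyts,rdun,hqau] add [igerj,vauhv] -> 11 lines: pcw igerj vauhv hlcj eyw enm vvbag kyv kwhu zivzt cbpot
Hunk 3: at line 6 remove [kyv] add [ykes,fbhg] -> 12 lines: pcw igerj vauhv hlcj eyw enm vvbag ykes fbhg kwhu zivzt cbpot
Hunk 4: at line 7 remove [fbhg] add [spc] -> 12 lines: pcw igerj vauhv hlcj eyw enm vvbag ykes spc kwhu zivzt cbpot
Hunk 5: at line 5 remove [enm] add [svmok,rrg] -> 13 lines: pcw igerj vauhv hlcj eyw svmok rrg vvbag ykes spc kwhu zivzt cbpot
Hunk 6: at line 8 remove [ykes,spc] add [shimt,grhv,ekva] -> 14 lines: pcw igerj vauhv hlcj eyw svmok rrg vvbag shimt grhv ekva kwhu zivzt cbpot
Final line count: 14

Answer: 14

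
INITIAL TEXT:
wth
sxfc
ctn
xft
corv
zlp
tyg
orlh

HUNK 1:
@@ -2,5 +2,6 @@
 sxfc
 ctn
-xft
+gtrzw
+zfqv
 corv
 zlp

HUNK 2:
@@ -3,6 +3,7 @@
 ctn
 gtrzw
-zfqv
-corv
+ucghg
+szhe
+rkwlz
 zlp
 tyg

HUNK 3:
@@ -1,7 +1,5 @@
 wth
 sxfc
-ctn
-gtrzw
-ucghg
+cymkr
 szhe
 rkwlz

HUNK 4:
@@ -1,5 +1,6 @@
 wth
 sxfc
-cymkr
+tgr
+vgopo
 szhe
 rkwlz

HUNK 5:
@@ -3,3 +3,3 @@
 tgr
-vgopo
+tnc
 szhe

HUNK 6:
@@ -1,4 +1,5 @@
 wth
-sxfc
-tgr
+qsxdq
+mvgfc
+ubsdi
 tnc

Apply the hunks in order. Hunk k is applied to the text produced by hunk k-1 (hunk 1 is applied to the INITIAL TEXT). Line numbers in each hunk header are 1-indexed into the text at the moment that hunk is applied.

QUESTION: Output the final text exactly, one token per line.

Answer: wth
qsxdq
mvgfc
ubsdi
tnc
szhe
rkwlz
zlp
tyg
orlh

Derivation:
Hunk 1: at line 2 remove [xft] add [gtrzw,zfqv] -> 9 lines: wth sxfc ctn gtrzw zfqv corv zlp tyg orlh
Hunk 2: at line 3 remove [zfqv,corv] add [ucghg,szhe,rkwlz] -> 10 lines: wth sxfc ctn gtrzw ucghg szhe rkwlz zlp tyg orlh
Hunk 3: at line 1 remove [ctn,gtrzw,ucghg] add [cymkr] -> 8 lines: wth sxfc cymkr szhe rkwlz zlp tyg orlh
Hunk 4: at line 1 remove [cymkr] add [tgr,vgopo] -> 9 lines: wth sxfc tgr vgopo szhe rkwlz zlp tyg orlh
Hunk 5: at line 3 remove [vgopo] add [tnc] -> 9 lines: wth sxfc tgr tnc szhe rkwlz zlp tyg orlh
Hunk 6: at line 1 remove [sxfc,tgr] add [qsxdq,mvgfc,ubsdi] -> 10 lines: wth qsxdq mvgfc ubsdi tnc szhe rkwlz zlp tyg orlh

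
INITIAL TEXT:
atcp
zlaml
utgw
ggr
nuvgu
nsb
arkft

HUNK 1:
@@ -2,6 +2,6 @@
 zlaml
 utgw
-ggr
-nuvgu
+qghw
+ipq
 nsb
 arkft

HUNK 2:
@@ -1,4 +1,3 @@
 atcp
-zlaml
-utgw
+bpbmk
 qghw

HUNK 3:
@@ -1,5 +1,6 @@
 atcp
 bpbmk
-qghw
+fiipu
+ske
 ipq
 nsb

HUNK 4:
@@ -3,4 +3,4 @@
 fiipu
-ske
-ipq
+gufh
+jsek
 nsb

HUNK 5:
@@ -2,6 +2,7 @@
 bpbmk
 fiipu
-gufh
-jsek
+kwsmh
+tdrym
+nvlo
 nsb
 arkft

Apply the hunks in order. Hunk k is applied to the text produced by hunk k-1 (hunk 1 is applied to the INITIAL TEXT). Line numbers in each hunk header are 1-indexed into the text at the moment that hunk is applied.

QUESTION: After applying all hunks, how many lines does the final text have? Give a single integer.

Hunk 1: at line 2 remove [ggr,nuvgu] add [qghw,ipq] -> 7 lines: atcp zlaml utgw qghw ipq nsb arkft
Hunk 2: at line 1 remove [zlaml,utgw] add [bpbmk] -> 6 lines: atcp bpbmk qghw ipq nsb arkft
Hunk 3: at line 1 remove [qghw] add [fiipu,ske] -> 7 lines: atcp bpbmk fiipu ske ipq nsb arkft
Hunk 4: at line 3 remove [ske,ipq] add [gufh,jsek] -> 7 lines: atcp bpbmk fiipu gufh jsek nsb arkft
Hunk 5: at line 2 remove [gufh,jsek] add [kwsmh,tdrym,nvlo] -> 8 lines: atcp bpbmk fiipu kwsmh tdrym nvlo nsb arkft
Final line count: 8

Answer: 8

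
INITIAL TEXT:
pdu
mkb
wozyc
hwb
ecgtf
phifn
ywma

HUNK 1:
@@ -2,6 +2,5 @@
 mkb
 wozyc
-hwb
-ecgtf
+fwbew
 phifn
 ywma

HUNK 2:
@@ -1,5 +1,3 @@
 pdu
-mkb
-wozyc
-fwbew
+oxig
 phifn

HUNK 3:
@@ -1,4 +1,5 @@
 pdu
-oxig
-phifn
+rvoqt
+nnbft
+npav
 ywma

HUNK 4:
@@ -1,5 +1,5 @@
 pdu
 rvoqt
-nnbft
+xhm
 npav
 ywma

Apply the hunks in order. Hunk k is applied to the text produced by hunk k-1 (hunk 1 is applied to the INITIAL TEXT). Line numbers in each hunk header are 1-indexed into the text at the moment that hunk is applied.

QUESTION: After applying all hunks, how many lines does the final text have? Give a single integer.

Answer: 5

Derivation:
Hunk 1: at line 2 remove [hwb,ecgtf] add [fwbew] -> 6 lines: pdu mkb wozyc fwbew phifn ywma
Hunk 2: at line 1 remove [mkb,wozyc,fwbew] add [oxig] -> 4 lines: pdu oxig phifn ywma
Hunk 3: at line 1 remove [oxig,phifn] add [rvoqt,nnbft,npav] -> 5 lines: pdu rvoqt nnbft npav ywma
Hunk 4: at line 1 remove [nnbft] add [xhm] -> 5 lines: pdu rvoqt xhm npav ywma
Final line count: 5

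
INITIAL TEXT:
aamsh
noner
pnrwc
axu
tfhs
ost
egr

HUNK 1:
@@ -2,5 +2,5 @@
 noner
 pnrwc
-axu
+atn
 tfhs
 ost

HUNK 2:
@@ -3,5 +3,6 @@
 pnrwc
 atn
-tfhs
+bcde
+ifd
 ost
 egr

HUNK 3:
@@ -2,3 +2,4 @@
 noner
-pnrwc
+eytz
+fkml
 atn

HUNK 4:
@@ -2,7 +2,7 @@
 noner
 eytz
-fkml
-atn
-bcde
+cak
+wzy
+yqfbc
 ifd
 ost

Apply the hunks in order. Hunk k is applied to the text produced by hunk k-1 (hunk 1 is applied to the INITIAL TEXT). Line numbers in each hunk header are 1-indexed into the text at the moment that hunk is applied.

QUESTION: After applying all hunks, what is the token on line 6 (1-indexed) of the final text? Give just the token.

Hunk 1: at line 2 remove [axu] add [atn] -> 7 lines: aamsh noner pnrwc atn tfhs ost egr
Hunk 2: at line 3 remove [tfhs] add [bcde,ifd] -> 8 lines: aamsh noner pnrwc atn bcde ifd ost egr
Hunk 3: at line 2 remove [pnrwc] add [eytz,fkml] -> 9 lines: aamsh noner eytz fkml atn bcde ifd ost egr
Hunk 4: at line 2 remove [fkml,atn,bcde] add [cak,wzy,yqfbc] -> 9 lines: aamsh noner eytz cak wzy yqfbc ifd ost egr
Final line 6: yqfbc

Answer: yqfbc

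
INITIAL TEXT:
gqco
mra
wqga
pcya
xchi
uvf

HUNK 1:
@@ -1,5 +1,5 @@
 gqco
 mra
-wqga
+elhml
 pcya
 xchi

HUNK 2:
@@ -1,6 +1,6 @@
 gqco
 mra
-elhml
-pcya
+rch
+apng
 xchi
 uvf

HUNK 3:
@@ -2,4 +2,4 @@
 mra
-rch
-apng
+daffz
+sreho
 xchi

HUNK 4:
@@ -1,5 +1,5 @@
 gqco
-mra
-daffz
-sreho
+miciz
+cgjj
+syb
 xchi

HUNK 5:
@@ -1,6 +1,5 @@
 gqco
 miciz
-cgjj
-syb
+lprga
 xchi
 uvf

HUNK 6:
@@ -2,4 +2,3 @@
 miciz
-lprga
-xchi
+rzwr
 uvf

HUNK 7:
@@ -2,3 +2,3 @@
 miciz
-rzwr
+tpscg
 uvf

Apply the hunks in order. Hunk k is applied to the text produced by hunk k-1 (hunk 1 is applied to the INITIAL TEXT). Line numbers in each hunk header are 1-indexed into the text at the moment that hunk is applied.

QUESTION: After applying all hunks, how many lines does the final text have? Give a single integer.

Answer: 4

Derivation:
Hunk 1: at line 1 remove [wqga] add [elhml] -> 6 lines: gqco mra elhml pcya xchi uvf
Hunk 2: at line 1 remove [elhml,pcya] add [rch,apng] -> 6 lines: gqco mra rch apng xchi uvf
Hunk 3: at line 2 remove [rch,apng] add [daffz,sreho] -> 6 lines: gqco mra daffz sreho xchi uvf
Hunk 4: at line 1 remove [mra,daffz,sreho] add [miciz,cgjj,syb] -> 6 lines: gqco miciz cgjj syb xchi uvf
Hunk 5: at line 1 remove [cgjj,syb] add [lprga] -> 5 lines: gqco miciz lprga xchi uvf
Hunk 6: at line 2 remove [lprga,xchi] add [rzwr] -> 4 lines: gqco miciz rzwr uvf
Hunk 7: at line 2 remove [rzwr] add [tpscg] -> 4 lines: gqco miciz tpscg uvf
Final line count: 4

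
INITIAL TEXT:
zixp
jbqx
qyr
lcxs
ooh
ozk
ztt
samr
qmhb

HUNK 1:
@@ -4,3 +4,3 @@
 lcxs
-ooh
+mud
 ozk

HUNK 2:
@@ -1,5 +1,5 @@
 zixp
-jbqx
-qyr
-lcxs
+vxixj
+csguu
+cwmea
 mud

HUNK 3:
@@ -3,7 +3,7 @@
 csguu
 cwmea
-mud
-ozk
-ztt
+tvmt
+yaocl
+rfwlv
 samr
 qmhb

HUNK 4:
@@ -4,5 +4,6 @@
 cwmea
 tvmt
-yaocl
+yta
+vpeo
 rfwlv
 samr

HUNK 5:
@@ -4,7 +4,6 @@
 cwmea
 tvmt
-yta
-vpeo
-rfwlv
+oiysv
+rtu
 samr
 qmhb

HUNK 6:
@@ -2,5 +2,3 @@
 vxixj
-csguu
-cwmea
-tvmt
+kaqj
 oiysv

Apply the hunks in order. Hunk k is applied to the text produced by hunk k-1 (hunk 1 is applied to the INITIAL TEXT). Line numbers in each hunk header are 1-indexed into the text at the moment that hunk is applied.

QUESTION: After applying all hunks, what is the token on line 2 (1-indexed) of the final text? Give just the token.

Hunk 1: at line 4 remove [ooh] add [mud] -> 9 lines: zixp jbqx qyr lcxs mud ozk ztt samr qmhb
Hunk 2: at line 1 remove [jbqx,qyr,lcxs] add [vxixj,csguu,cwmea] -> 9 lines: zixp vxixj csguu cwmea mud ozk ztt samr qmhb
Hunk 3: at line 3 remove [mud,ozk,ztt] add [tvmt,yaocl,rfwlv] -> 9 lines: zixp vxixj csguu cwmea tvmt yaocl rfwlv samr qmhb
Hunk 4: at line 4 remove [yaocl] add [yta,vpeo] -> 10 lines: zixp vxixj csguu cwmea tvmt yta vpeo rfwlv samr qmhb
Hunk 5: at line 4 remove [yta,vpeo,rfwlv] add [oiysv,rtu] -> 9 lines: zixp vxixj csguu cwmea tvmt oiysv rtu samr qmhb
Hunk 6: at line 2 remove [csguu,cwmea,tvmt] add [kaqj] -> 7 lines: zixp vxixj kaqj oiysv rtu samr qmhb
Final line 2: vxixj

Answer: vxixj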